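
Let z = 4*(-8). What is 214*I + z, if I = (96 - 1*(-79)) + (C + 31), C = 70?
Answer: 59032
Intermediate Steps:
z = -32
I = 276 (I = (96 - 1*(-79)) + (70 + 31) = (96 + 79) + 101 = 175 + 101 = 276)
214*I + z = 214*276 - 32 = 59064 - 32 = 59032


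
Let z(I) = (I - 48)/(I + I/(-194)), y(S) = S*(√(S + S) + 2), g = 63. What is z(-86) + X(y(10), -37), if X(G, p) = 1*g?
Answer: 535835/8299 ≈ 64.566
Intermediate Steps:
y(S) = S*(2 + √2*√S) (y(S) = S*(√(2*S) + 2) = S*(√2*√S + 2) = S*(2 + √2*√S))
X(G, p) = 63 (X(G, p) = 1*63 = 63)
z(I) = 194*(-48 + I)/(193*I) (z(I) = (-48 + I)/(I + I*(-1/194)) = (-48 + I)/(I - I/194) = (-48 + I)/((193*I/194)) = (-48 + I)*(194/(193*I)) = 194*(-48 + I)/(193*I))
z(-86) + X(y(10), -37) = (194/193)*(-48 - 86)/(-86) + 63 = (194/193)*(-1/86)*(-134) + 63 = 12998/8299 + 63 = 535835/8299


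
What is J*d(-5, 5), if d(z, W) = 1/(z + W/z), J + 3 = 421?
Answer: -209/3 ≈ -69.667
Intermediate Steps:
J = 418 (J = -3 + 421 = 418)
J*d(-5, 5) = 418*(-5/(5 + (-5)²)) = 418*(-5/(5 + 25)) = 418*(-5/30) = 418*(-5*1/30) = 418*(-⅙) = -209/3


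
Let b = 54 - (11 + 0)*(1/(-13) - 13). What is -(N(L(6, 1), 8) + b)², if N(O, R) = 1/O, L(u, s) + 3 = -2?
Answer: -165045409/4225 ≈ -39064.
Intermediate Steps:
L(u, s) = -5 (L(u, s) = -3 - 2 = -5)
b = 2572/13 (b = 54 - 11*(-1/13 - 13) = 54 - 11*(-170)/13 = 54 - 1*(-1870/13) = 54 + 1870/13 = 2572/13 ≈ 197.85)
-(N(L(6, 1), 8) + b)² = -(1/(-5) + 2572/13)² = -(-⅕ + 2572/13)² = -(12847/65)² = -1*165045409/4225 = -165045409/4225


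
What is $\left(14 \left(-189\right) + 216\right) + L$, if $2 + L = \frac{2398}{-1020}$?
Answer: $- \frac{1241519}{510} \approx -2434.4$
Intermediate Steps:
$L = - \frac{2219}{510}$ ($L = -2 + \frac{2398}{-1020} = -2 + 2398 \left(- \frac{1}{1020}\right) = -2 - \frac{1199}{510} = - \frac{2219}{510} \approx -4.351$)
$\left(14 \left(-189\right) + 216\right) + L = \left(14 \left(-189\right) + 216\right) - \frac{2219}{510} = \left(-2646 + 216\right) - \frac{2219}{510} = -2430 - \frac{2219}{510} = - \frac{1241519}{510}$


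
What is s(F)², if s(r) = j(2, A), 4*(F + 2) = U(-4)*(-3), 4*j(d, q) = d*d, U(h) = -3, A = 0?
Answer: 1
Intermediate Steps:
j(d, q) = d²/4 (j(d, q) = (d*d)/4 = d²/4)
F = ¼ (F = -2 + (-3*(-3))/4 = -2 + (¼)*9 = -2 + 9/4 = ¼ ≈ 0.25000)
s(r) = 1 (s(r) = (¼)*2² = (¼)*4 = 1)
s(F)² = 1² = 1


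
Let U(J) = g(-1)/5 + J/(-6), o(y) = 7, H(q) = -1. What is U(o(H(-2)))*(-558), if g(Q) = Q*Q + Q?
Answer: 651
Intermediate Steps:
g(Q) = Q + Q² (g(Q) = Q² + Q = Q + Q²)
U(J) = -J/6 (U(J) = -(1 - 1)/5 + J/(-6) = -1*0*(⅕) + J*(-⅙) = 0*(⅕) - J/6 = 0 - J/6 = -J/6)
U(o(H(-2)))*(-558) = -⅙*7*(-558) = -7/6*(-558) = 651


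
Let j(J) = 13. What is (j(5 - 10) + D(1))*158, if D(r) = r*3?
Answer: 2528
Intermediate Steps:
D(r) = 3*r
(j(5 - 10) + D(1))*158 = (13 + 3*1)*158 = (13 + 3)*158 = 16*158 = 2528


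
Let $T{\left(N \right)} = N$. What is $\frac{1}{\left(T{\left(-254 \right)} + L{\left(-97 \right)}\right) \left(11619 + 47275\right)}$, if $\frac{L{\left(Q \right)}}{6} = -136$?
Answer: $- \frac{1}{63016580} \approx -1.5869 \cdot 10^{-8}$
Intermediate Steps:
$L{\left(Q \right)} = -816$ ($L{\left(Q \right)} = 6 \left(-136\right) = -816$)
$\frac{1}{\left(T{\left(-254 \right)} + L{\left(-97 \right)}\right) \left(11619 + 47275\right)} = \frac{1}{\left(-254 - 816\right) \left(11619 + 47275\right)} = \frac{1}{\left(-1070\right) 58894} = \left(- \frac{1}{1070}\right) \frac{1}{58894} = - \frac{1}{63016580}$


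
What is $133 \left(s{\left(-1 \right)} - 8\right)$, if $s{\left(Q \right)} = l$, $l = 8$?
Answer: $0$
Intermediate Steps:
$s{\left(Q \right)} = 8$
$133 \left(s{\left(-1 \right)} - 8\right) = 133 \left(8 - 8\right) = 133 \cdot 0 = 0$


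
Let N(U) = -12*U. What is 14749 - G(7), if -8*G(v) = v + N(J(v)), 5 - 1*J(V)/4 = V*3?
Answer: 118767/8 ≈ 14846.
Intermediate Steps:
J(V) = 20 - 12*V (J(V) = 20 - 4*V*3 = 20 - 12*V)
G(v) = 30 - 145*v/8 (G(v) = -(v - 12*(20 - 12*v))/8 = -(v + (-240 + 144*v))/8 = -(-240 + 145*v)/8 = 30 - 145*v/8)
14749 - G(7) = 14749 - (30 - 145/8*7) = 14749 - (30 - 1015/8) = 14749 - 1*(-775/8) = 14749 + 775/8 = 118767/8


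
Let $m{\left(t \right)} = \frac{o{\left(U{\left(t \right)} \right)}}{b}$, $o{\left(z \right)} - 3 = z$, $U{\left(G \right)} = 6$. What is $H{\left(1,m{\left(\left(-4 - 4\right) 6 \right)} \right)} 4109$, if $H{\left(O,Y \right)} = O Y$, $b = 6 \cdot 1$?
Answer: $\frac{12327}{2} \approx 6163.5$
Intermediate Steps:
$b = 6$
$o{\left(z \right)} = 3 + z$
$m{\left(t \right)} = \frac{3}{2}$ ($m{\left(t \right)} = \frac{3 + 6}{6} = 9 \cdot \frac{1}{6} = \frac{3}{2}$)
$H{\left(1,m{\left(\left(-4 - 4\right) 6 \right)} \right)} 4109 = 1 \cdot \frac{3}{2} \cdot 4109 = \frac{3}{2} \cdot 4109 = \frac{12327}{2}$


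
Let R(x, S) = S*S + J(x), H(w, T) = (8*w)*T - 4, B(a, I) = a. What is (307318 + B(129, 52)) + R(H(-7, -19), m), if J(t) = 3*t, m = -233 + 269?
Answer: 311923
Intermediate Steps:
m = 36
H(w, T) = -4 + 8*T*w (H(w, T) = 8*T*w - 4 = -4 + 8*T*w)
R(x, S) = S**2 + 3*x (R(x, S) = S*S + 3*x = S**2 + 3*x)
(307318 + B(129, 52)) + R(H(-7, -19), m) = (307318 + 129) + (36**2 + 3*(-4 + 8*(-19)*(-7))) = 307447 + (1296 + 3*(-4 + 1064)) = 307447 + (1296 + 3*1060) = 307447 + (1296 + 3180) = 307447 + 4476 = 311923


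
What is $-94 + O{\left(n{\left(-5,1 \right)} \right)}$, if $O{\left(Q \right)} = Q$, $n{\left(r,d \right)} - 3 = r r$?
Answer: $-66$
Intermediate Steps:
$n{\left(r,d \right)} = 3 + r^{2}$ ($n{\left(r,d \right)} = 3 + r r = 3 + r^{2}$)
$-94 + O{\left(n{\left(-5,1 \right)} \right)} = -94 + \left(3 + \left(-5\right)^{2}\right) = -94 + \left(3 + 25\right) = -94 + 28 = -66$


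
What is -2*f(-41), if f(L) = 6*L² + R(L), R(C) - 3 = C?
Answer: -20096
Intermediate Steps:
R(C) = 3 + C
f(L) = 3 + L + 6*L² (f(L) = 6*L² + (3 + L) = 3 + L + 6*L²)
-2*f(-41) = -2*(3 - 41 + 6*(-41)²) = -2*(3 - 41 + 6*1681) = -2*(3 - 41 + 10086) = -2*10048 = -20096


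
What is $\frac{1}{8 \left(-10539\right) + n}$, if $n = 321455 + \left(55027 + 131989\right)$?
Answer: $\frac{1}{424159} \approx 2.3576 \cdot 10^{-6}$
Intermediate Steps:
$n = 508471$ ($n = 321455 + 187016 = 508471$)
$\frac{1}{8 \left(-10539\right) + n} = \frac{1}{8 \left(-10539\right) + 508471} = \frac{1}{-84312 + 508471} = \frac{1}{424159}$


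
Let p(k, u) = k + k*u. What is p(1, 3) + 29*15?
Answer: 439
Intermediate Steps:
p(1, 3) + 29*15 = 1*(1 + 3) + 29*15 = 1*4 + 435 = 4 + 435 = 439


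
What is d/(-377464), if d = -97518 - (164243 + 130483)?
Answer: 98061/94366 ≈ 1.0392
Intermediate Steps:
d = -392244 (d = -97518 - 1*294726 = -97518 - 294726 = -392244)
d/(-377464) = -392244/(-377464) = -392244*(-1/377464) = 98061/94366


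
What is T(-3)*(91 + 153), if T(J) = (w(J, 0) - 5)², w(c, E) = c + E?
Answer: 15616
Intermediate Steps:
w(c, E) = E + c
T(J) = (-5 + J)² (T(J) = ((0 + J) - 5)² = (J - 5)² = (-5 + J)²)
T(-3)*(91 + 153) = (-5 - 3)²*(91 + 153) = (-8)²*244 = 64*244 = 15616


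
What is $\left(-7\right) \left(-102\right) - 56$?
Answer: $658$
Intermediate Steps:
$\left(-7\right) \left(-102\right) - 56 = 714 - 56 = 658$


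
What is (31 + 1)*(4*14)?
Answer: 1792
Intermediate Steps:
(31 + 1)*(4*14) = 32*56 = 1792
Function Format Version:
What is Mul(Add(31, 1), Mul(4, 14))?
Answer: 1792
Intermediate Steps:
Mul(Add(31, 1), Mul(4, 14)) = Mul(32, 56) = 1792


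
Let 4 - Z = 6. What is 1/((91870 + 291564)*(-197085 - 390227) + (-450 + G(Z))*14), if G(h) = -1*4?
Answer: -1/225195395764 ≈ -4.4406e-12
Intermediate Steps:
Z = -2 (Z = 4 - 1*6 = 4 - 6 = -2)
G(h) = -4
1/((91870 + 291564)*(-197085 - 390227) + (-450 + G(Z))*14) = 1/((91870 + 291564)*(-197085 - 390227) + (-450 - 4)*14) = 1/(383434*(-587312) - 454*14) = 1/(-225195389408 - 6356) = 1/(-225195395764) = -1/225195395764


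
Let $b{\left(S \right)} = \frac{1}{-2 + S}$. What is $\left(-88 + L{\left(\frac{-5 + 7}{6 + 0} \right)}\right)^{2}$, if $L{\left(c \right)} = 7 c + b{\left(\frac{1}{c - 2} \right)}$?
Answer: $\frac{11262736}{1521} \approx 7404.8$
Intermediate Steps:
$L{\left(c \right)} = \frac{1}{-2 + \frac{1}{-2 + c}} + 7 c$ ($L{\left(c \right)} = 7 c + \frac{1}{-2 + \frac{1}{c - 2}} = 7 c + \frac{1}{-2 + \frac{1}{-2 + c}} = \frac{1}{-2 + \frac{1}{-2 + c}} + 7 c$)
$\left(-88 + L{\left(\frac{-5 + 7}{6 + 0} \right)}\right)^{2} = \left(-88 + \frac{2 \left(1 - 18 \frac{-5 + 7}{6 + 0} + 7 \left(\frac{-5 + 7}{6 + 0}\right)^{2}\right)}{-5 + 2 \frac{-5 + 7}{6 + 0}}\right)^{2} = \left(-88 + \frac{2 \left(1 - 18 \cdot \frac{2}{6} + 7 \left(\frac{2}{6}\right)^{2}\right)}{-5 + 2 \cdot \frac{2}{6}}\right)^{2} = \left(-88 + \frac{2 \left(1 - 18 \cdot 2 \cdot \frac{1}{6} + 7 \left(2 \cdot \frac{1}{6}\right)^{2}\right)}{-5 + 2 \cdot 2 \cdot \frac{1}{6}}\right)^{2} = \left(-88 + \frac{2 \left(1 - 6 + \frac{7}{9}\right)}{-5 + 2 \cdot \frac{1}{3}}\right)^{2} = \left(-88 + \frac{2 \left(1 - 6 + 7 \cdot \frac{1}{9}\right)}{-5 + \frac{2}{3}}\right)^{2} = \left(-88 + \frac{2 \left(1 - 6 + \frac{7}{9}\right)}{- \frac{13}{3}}\right)^{2} = \left(-88 + 2 \left(- \frac{3}{13}\right) \left(- \frac{38}{9}\right)\right)^{2} = \left(-88 + \frac{76}{39}\right)^{2} = \left(- \frac{3356}{39}\right)^{2} = \frac{11262736}{1521}$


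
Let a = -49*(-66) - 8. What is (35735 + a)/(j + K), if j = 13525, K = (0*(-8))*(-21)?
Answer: 38961/13525 ≈ 2.8807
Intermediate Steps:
K = 0 (K = 0*(-21) = 0)
a = 3226 (a = 3234 - 8 = 3226)
(35735 + a)/(j + K) = (35735 + 3226)/(13525 + 0) = 38961/13525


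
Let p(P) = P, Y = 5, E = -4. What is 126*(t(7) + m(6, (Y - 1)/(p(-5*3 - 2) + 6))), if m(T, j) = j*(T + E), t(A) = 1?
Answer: 378/11 ≈ 34.364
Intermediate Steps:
m(T, j) = j*(-4 + T) (m(T, j) = j*(T - 4) = j*(-4 + T))
126*(t(7) + m(6, (Y - 1)/(p(-5*3 - 2) + 6))) = 126*(1 + ((5 - 1)/((-5*3 - 2) + 6))*(-4 + 6)) = 126*(1 + (4/((-15 - 2) + 6))*2) = 126*(1 + (4/(-17 + 6))*2) = 126*(1 + (4/(-11))*2) = 126*(1 + (4*(-1/11))*2) = 126*(1 - 4/11*2) = 126*(1 - 8/11) = 126*(3/11) = 378/11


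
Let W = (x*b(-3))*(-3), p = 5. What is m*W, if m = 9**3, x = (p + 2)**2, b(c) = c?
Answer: 321489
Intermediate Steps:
x = 49 (x = (5 + 2)**2 = 7**2 = 49)
W = 441 (W = (49*(-3))*(-3) = -147*(-3) = 441)
m = 729
m*W = 729*441 = 321489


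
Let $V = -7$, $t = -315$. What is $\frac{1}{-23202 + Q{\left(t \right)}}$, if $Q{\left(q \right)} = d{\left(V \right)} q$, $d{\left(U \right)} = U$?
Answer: $- \frac{1}{20997} \approx -4.7626 \cdot 10^{-5}$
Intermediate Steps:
$Q{\left(q \right)} = - 7 q$
$\frac{1}{-23202 + Q{\left(t \right)}} = \frac{1}{-23202 - -2205} = \frac{1}{-23202 + 2205} = \frac{1}{-20997} = - \frac{1}{20997}$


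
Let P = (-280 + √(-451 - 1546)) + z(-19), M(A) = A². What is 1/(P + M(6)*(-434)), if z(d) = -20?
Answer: -15924/253575773 - I*√1997/253575773 ≈ -6.2798e-5 - 1.7623e-7*I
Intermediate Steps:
P = -300 + I*√1997 (P = (-280 + √(-451 - 1546)) - 20 = (-280 + √(-1997)) - 20 = (-280 + I*√1997) - 20 = -300 + I*√1997 ≈ -300.0 + 44.688*I)
1/(P + M(6)*(-434)) = 1/((-300 + I*√1997) + 6²*(-434)) = 1/((-300 + I*√1997) + 36*(-434)) = 1/((-300 + I*√1997) - 15624) = 1/(-15924 + I*√1997)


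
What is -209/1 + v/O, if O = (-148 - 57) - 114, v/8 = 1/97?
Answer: -6467095/30943 ≈ -209.00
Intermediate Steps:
v = 8/97 ≈ 0.082474
O = -319 (O = -205 - 114 = -319)
-209/1 + v/O = -209/1 + (8/97)/(-319) = -209*1 + (8/97)*(-1/319) = -209 - 8/30943 = -6467095/30943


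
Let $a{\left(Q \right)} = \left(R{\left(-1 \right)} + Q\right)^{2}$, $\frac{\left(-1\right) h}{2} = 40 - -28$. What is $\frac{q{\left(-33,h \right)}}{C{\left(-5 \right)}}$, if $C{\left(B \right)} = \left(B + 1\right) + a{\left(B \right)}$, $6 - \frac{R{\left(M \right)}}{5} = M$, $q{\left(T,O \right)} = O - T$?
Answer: $- \frac{103}{896} \approx -0.11496$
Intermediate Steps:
$h = -136$ ($h = - 2 \left(40 - -28\right) = - 2 \left(40 + 28\right) = \left(-2\right) 68 = -136$)
$R{\left(M \right)} = 30 - 5 M$
$a{\left(Q \right)} = \left(35 + Q\right)^{2}$ ($a{\left(Q \right)} = \left(\left(30 - -5\right) + Q\right)^{2} = \left(\left(30 + 5\right) + Q\right)^{2} = \left(35 + Q\right)^{2}$)
$C{\left(B \right)} = 1 + B + \left(35 + B\right)^{2}$ ($C{\left(B \right)} = \left(B + 1\right) + \left(35 + B\right)^{2} = \left(1 + B\right) + \left(35 + B\right)^{2} = 1 + B + \left(35 + B\right)^{2}$)
$\frac{q{\left(-33,h \right)}}{C{\left(-5 \right)}} = \frac{-136 - -33}{1 - 5 + \left(35 - 5\right)^{2}} = \frac{-136 + 33}{1 - 5 + 30^{2}} = - \frac{103}{1 - 5 + 900} = - \frac{103}{896}$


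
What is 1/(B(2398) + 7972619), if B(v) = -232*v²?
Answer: -1/1326121109 ≈ -7.5408e-10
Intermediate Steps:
1/(B(2398) + 7972619) = 1/(-232*2398² + 7972619) = 1/(-232*5750404 + 7972619) = 1/(-1334093728 + 7972619) = 1/(-1326121109) = -1/1326121109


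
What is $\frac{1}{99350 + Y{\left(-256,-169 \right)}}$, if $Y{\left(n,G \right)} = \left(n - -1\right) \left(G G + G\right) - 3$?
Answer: $- \frac{1}{7140613} \approx -1.4004 \cdot 10^{-7}$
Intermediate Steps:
$Y{\left(n,G \right)} = -3 + \left(1 + n\right) \left(G + G^{2}\right)$ ($Y{\left(n,G \right)} = \left(n + 1\right) \left(G^{2} + G\right) - 3 = \left(1 + n\right) \left(G + G^{2}\right) - 3 = -3 + \left(1 + n\right) \left(G + G^{2}\right)$)
$\frac{1}{99350 + Y{\left(-256,-169 \right)}} = \frac{1}{99350 - \left(-43092 + 7283055\right)} = \frac{1}{99350 - 7239963} = \frac{1}{-7140613} = - \frac{1}{7140613}$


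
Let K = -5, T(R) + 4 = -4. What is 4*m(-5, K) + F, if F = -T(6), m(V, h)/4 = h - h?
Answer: 8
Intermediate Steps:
T(R) = -8 (T(R) = -4 - 4 = -8)
m(V, h) = 0 (m(V, h) = 4*(h - h) = 4*0 = 0)
F = 8 (F = -1*(-8) = 8)
4*m(-5, K) + F = 4*0 + 8 = 0 + 8 = 8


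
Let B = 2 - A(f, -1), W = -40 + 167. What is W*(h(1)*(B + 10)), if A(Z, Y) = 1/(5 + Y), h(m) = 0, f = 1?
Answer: 0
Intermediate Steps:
W = 127
B = 7/4 (B = 2 - 1/(5 - 1) = 2 - 1/4 = 2 - 1*¼ = 2 - ¼ = 7/4 ≈ 1.7500)
W*(h(1)*(B + 10)) = 127*(0*(7/4 + 10)) = 127*(0*(47/4)) = 127*0 = 0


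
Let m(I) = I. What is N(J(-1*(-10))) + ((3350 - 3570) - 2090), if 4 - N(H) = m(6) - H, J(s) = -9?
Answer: -2321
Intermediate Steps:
N(H) = -2 + H (N(H) = 4 - (6 - H) = 4 + (-6 + H) = -2 + H)
N(J(-1*(-10))) + ((3350 - 3570) - 2090) = (-2 - 9) + ((3350 - 3570) - 2090) = -11 + (-220 - 2090) = -11 - 2310 = -2321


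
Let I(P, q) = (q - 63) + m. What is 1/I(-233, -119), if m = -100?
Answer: -1/282 ≈ -0.0035461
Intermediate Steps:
I(P, q) = -163 + q (I(P, q) = (q - 63) - 100 = (-63 + q) - 100 = -163 + q)
1/I(-233, -119) = 1/(-163 - 119) = 1/(-282) = -1/282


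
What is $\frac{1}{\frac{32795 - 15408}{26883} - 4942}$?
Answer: $- \frac{26883}{132838399} \approx -0.00020237$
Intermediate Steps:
$\frac{1}{\frac{32795 - 15408}{26883} - 4942} = \frac{1}{\left(32795 - 15408\right) \frac{1}{26883} - 4942} = \frac{1}{17387 \cdot \frac{1}{26883} - 4942} = \frac{1}{\frac{17387}{26883} - 4942} = \frac{1}{- \frac{132838399}{26883}} = - \frac{26883}{132838399}$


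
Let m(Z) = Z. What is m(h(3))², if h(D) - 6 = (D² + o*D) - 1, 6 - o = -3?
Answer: 1681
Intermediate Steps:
o = 9 (o = 6 - 1*(-3) = 6 + 3 = 9)
h(D) = 5 + D² + 9*D (h(D) = 6 + ((D² + 9*D) - 1) = 6 + (-1 + D² + 9*D) = 5 + D² + 9*D)
m(h(3))² = (5 + 3² + 9*3)² = (5 + 9 + 27)² = 41² = 1681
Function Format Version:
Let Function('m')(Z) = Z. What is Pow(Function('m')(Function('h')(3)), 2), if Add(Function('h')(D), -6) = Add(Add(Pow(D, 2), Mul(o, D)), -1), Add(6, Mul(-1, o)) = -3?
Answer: 1681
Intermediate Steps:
o = 9 (o = Add(6, Mul(-1, -3)) = Add(6, 3) = 9)
Function('h')(D) = Add(5, Pow(D, 2), Mul(9, D)) (Function('h')(D) = Add(6, Add(Add(Pow(D, 2), Mul(9, D)), -1)) = Add(6, Add(-1, Pow(D, 2), Mul(9, D))) = Add(5, Pow(D, 2), Mul(9, D)))
Pow(Function('m')(Function('h')(3)), 2) = Pow(Add(5, Pow(3, 2), Mul(9, 3)), 2) = Pow(Add(5, 9, 27), 2) = Pow(41, 2) = 1681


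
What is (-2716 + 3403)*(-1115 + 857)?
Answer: -177246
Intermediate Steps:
(-2716 + 3403)*(-1115 + 857) = 687*(-258) = -177246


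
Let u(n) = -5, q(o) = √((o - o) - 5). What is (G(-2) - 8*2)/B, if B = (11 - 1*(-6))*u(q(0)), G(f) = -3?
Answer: 19/85 ≈ 0.22353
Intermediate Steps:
q(o) = I*√5 (q(o) = √(0 - 5) = √(-5) = I*√5)
B = -85 (B = (11 - 1*(-6))*(-5) = (11 + 6)*(-5) = 17*(-5) = -85)
(G(-2) - 8*2)/B = (-3 - 8*2)/(-85) = (-3 - 16)*(-1/85) = -19*(-1/85) = 19/85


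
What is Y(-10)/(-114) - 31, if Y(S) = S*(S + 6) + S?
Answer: -594/19 ≈ -31.263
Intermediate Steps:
Y(S) = S + S*(6 + S) (Y(S) = S*(6 + S) + S = S + S*(6 + S))
Y(-10)/(-114) - 31 = (-10*(7 - 10))/(-114) - 31 = -(-5)*(-3)/57 - 31 = -1/114*30 - 31 = -5/19 - 31 = -594/19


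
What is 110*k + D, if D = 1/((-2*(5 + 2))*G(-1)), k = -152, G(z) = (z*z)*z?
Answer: -234079/14 ≈ -16720.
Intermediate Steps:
G(z) = z³ (G(z) = z²*z = z³)
D = 1/14 (D = 1/(-2*(5 + 2)*(-1)³) = 1/(-2*7*(-1)) = 1/(-14*(-1)) = 1/14 ≈ 0.071429)
110*k + D = 110*(-152) + 1/14 = -16720 + 1/14 = -234079/14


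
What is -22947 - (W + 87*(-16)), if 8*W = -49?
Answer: -172391/8 ≈ -21549.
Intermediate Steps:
W = -49/8 (W = (⅛)*(-49) = -49/8 ≈ -6.1250)
-22947 - (W + 87*(-16)) = -22947 - (-49/8 + 87*(-16)) = -22947 - (-49/8 - 1392) = -22947 - 1*(-11185/8) = -22947 + 11185/8 = -172391/8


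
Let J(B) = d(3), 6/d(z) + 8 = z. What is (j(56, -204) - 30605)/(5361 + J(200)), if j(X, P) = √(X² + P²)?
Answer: -153025/26799 + 20*√2797/26799 ≈ -5.6706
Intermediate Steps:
d(z) = 6/(-8 + z)
J(B) = -6/5 (J(B) = 6/(-8 + 3) = 6/(-5) = 6*(-⅕) = -6/5)
j(X, P) = √(P² + X²)
(j(56, -204) - 30605)/(5361 + J(200)) = (√((-204)² + 56²) - 30605)/(5361 - 6/5) = (√(41616 + 3136) - 30605)/(26799/5) = (√44752 - 30605)*(5/26799) = (4*√2797 - 30605)*(5/26799) = (-30605 + 4*√2797)*(5/26799) = -153025/26799 + 20*√2797/26799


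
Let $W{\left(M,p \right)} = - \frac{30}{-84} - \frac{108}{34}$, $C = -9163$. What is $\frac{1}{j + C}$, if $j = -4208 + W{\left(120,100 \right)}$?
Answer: $- \frac{238}{3182969} \approx -7.4773 \cdot 10^{-5}$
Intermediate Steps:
$W{\left(M,p \right)} = - \frac{671}{238}$ ($W{\left(M,p \right)} = \left(-30\right) \left(- \frac{1}{84}\right) - \frac{54}{17} = \frac{5}{14} - \frac{54}{17} = - \frac{671}{238}$)
$j = - \frac{1002175}{238}$ ($j = -4208 - \frac{671}{238} = - \frac{1002175}{238} \approx -4210.8$)
$\frac{1}{j + C} = \frac{1}{- \frac{1002175}{238} - 9163} = \frac{1}{- \frac{3182969}{238}} = - \frac{238}{3182969}$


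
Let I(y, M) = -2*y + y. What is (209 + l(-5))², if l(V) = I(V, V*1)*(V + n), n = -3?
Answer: 28561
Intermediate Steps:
I(y, M) = -y
l(V) = -V*(-3 + V) (l(V) = (-V)*(V - 3) = (-V)*(-3 + V) = -V*(-3 + V))
(209 + l(-5))² = (209 - 5*(3 - 1*(-5)))² = (209 - 5*(3 + 5))² = (209 - 5*8)² = (209 - 40)² = 169² = 28561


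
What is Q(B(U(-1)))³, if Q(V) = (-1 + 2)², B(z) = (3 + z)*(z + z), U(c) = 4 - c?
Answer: 1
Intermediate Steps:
B(z) = 2*z*(3 + z) (B(z) = (3 + z)*(2*z) = 2*z*(3 + z))
Q(V) = 1 (Q(V) = 1² = 1)
Q(B(U(-1)))³ = 1³ = 1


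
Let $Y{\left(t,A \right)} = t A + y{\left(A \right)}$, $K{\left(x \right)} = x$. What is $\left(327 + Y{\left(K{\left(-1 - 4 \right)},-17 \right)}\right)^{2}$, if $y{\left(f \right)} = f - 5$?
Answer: $152100$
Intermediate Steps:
$y{\left(f \right)} = -5 + f$
$Y{\left(t,A \right)} = -5 + A + A t$ ($Y{\left(t,A \right)} = t A + \left(-5 + A\right) = A t + \left(-5 + A\right) = -5 + A + A t$)
$\left(327 + Y{\left(K{\left(-1 - 4 \right)},-17 \right)}\right)^{2} = \left(327 - \left(22 + 17 \left(-1 - 4\right)\right)\right)^{2} = \left(327 - -63\right)^{2} = \left(327 + 63\right)^{2} = 390^{2} = 152100$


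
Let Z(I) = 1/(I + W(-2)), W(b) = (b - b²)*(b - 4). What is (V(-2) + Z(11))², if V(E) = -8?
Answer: 140625/2209 ≈ 63.660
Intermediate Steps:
W(b) = (-4 + b)*(b - b²) (W(b) = (b - b²)*(-4 + b) = (-4 + b)*(b - b²))
Z(I) = 1/(36 + I) (Z(I) = 1/(I - 2*(-4 - 1*(-2)² + 5*(-2))) = 1/(I - 2*(-4 - 1*4 - 10)) = 1/(I - 2*(-4 - 4 - 10)) = 1/(I - 2*(-18)) = 1/(I + 36) = 1/(36 + I))
(V(-2) + Z(11))² = (-8 + 1/(36 + 11))² = (-8 + 1/47)² = (-375/47)² = 140625/2209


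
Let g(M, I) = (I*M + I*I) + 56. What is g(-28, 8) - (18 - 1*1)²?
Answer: -393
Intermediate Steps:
g(M, I) = 56 + I² + I*M (g(M, I) = (I*M + I²) + 56 = (I² + I*M) + 56 = 56 + I² + I*M)
g(-28, 8) - (18 - 1*1)² = (56 + 8² + 8*(-28)) - (18 - 1*1)² = (56 + 64 - 224) - (18 - 1)² = -104 - 1*17² = -104 - 1*289 = -104 - 289 = -393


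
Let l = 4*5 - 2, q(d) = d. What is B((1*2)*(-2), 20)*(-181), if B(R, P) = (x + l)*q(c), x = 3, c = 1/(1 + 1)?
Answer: -3801/2 ≈ -1900.5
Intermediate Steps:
c = 1/2 ≈ 0.50000
l = 18 (l = 20 - 2 = 18)
B(R, P) = 21/2 (B(R, P) = (3 + 18)*(1/2) = 21*(1/2) = 21/2)
B((1*2)*(-2), 20)*(-181) = (21/2)*(-181) = -3801/2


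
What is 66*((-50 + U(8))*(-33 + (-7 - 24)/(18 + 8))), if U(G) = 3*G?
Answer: 58674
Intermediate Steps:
66*((-50 + U(8))*(-33 + (-7 - 24)/(18 + 8))) = 66*((-50 + 3*8)*(-33 + (-7 - 24)/(18 + 8))) = 66*((-50 + 24)*(-33 - 31/26)) = 66*(-26*(-33 - 31*1/26)) = 66*(-26*(-33 - 31/26)) = 66*(-26*(-889/26)) = 66*889 = 58674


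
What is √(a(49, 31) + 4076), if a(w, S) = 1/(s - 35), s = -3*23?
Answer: √11021478/52 ≈ 63.844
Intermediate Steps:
s = -69
a(w, S) = -1/104 (a(w, S) = 1/(-69 - 35) = 1/(-104) = -1/104)
√(a(49, 31) + 4076) = √(-1/104 + 4076) = √(423903/104) = √11021478/52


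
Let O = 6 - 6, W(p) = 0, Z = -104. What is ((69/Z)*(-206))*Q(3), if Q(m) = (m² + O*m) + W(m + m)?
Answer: 63963/52 ≈ 1230.1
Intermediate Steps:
O = 0
Q(m) = m² (Q(m) = (m² + 0*m) + 0 = (m² + 0) + 0 = m² + 0 = m²)
((69/Z)*(-206))*Q(3) = ((69/(-104))*(-206))*3² = ((69*(-1/104))*(-206))*9 = -69/104*(-206)*9 = (7107/52)*9 = 63963/52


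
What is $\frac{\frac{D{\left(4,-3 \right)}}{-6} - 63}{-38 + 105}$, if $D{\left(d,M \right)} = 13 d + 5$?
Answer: $- \frac{145}{134} \approx -1.0821$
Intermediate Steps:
$D{\left(d,M \right)} = 5 + 13 d$
$\frac{\frac{D{\left(4,-3 \right)}}{-6} - 63}{-38 + 105} = \frac{\frac{5 + 13 \cdot 4}{-6} - 63}{-38 + 105} = \frac{\left(5 + 52\right) \left(- \frac{1}{6}\right) - 63}{67} = \frac{57 \left(- \frac{1}{6}\right) - 63}{67} = \frac{- \frac{19}{2} - 63}{67} = \frac{1}{67} \left(- \frac{145}{2}\right) = - \frac{145}{134}$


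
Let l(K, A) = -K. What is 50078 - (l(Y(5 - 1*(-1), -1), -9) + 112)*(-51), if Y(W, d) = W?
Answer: 55484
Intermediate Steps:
50078 - (l(Y(5 - 1*(-1), -1), -9) + 112)*(-51) = 50078 - (-(5 - 1*(-1)) + 112)*(-51) = 50078 - (-(5 + 1) + 112)*(-51) = 50078 - (-1*6 + 112)*(-51) = 50078 - (-6 + 112)*(-51) = 50078 - 106*(-51) = 50078 - 1*(-5406) = 50078 + 5406 = 55484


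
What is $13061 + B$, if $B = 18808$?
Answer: $31869$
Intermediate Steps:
$13061 + B = 13061 + 18808 = 31869$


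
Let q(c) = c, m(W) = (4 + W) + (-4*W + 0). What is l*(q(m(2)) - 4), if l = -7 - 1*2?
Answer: 54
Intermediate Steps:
l = -9 (l = -7 - 2 = -9)
m(W) = 4 - 3*W (m(W) = (4 + W) - 4*W = 4 - 3*W)
l*(q(m(2)) - 4) = -9*((4 - 3*2) - 4) = -9*((4 - 6) - 4) = -9*(-2 - 4) = -9*(-6) = 54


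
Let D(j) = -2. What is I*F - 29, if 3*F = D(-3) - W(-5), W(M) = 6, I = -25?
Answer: 113/3 ≈ 37.667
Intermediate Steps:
F = -8/3 (F = (-2 - 1*6)/3 = (-2 - 6)/3 = (⅓)*(-8) = -8/3 ≈ -2.6667)
I*F - 29 = -25*(-8/3) - 29 = 200/3 - 29 = 113/3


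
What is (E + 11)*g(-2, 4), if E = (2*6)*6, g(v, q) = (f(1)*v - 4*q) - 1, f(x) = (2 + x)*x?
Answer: -1909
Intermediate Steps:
f(x) = x*(2 + x)
g(v, q) = -1 - 4*q + 3*v (g(v, q) = ((1*(2 + 1))*v - 4*q) - 1 = ((1*3)*v - 4*q) - 1 = (3*v - 4*q) - 1 = (-4*q + 3*v) - 1 = -1 - 4*q + 3*v)
E = 72 (E = 12*6 = 72)
(E + 11)*g(-2, 4) = (72 + 11)*(-1 - 4*4 + 3*(-2)) = 83*(-1 - 16 - 6) = 83*(-23) = -1909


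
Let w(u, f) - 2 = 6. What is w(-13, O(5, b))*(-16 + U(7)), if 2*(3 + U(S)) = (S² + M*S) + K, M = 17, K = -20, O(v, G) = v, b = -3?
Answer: 440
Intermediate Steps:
U(S) = -13 + S²/2 + 17*S/2 (U(S) = -3 + ((S² + 17*S) - 20)/2 = -3 + (-20 + S² + 17*S)/2 = -3 + (-10 + S²/2 + 17*S/2) = -13 + S²/2 + 17*S/2)
w(u, f) = 8 (w(u, f) = 2 + 6 = 8)
w(-13, O(5, b))*(-16 + U(7)) = 8*(-16 + (-13 + (½)*7² + (17/2)*7)) = 8*(-16 + (-13 + (½)*49 + 119/2)) = 8*(-16 + (-13 + 49/2 + 119/2)) = 8*(-16 + 71) = 8*55 = 440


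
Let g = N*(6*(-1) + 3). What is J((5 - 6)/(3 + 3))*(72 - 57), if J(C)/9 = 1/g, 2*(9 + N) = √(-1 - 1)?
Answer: 810/163 + 45*I*√2/163 ≈ 4.9693 + 0.39043*I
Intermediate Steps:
N = -9 + I*√2/2 (N = -9 + √(-1 - 1)/2 = -9 + √(-2)/2 = -9 + (I*√2)/2 = -9 + I*√2/2 ≈ -9.0 + 0.70711*I)
g = 27 - 3*I*√2/2 (g = (-9 + I*√2/2)*(6*(-1) + 3) = (-9 + I*√2/2)*(-6 + 3) = (-9 + I*√2/2)*(-3) = 27 - 3*I*√2/2 ≈ 27.0 - 2.1213*I)
J(C) = 9/(27 - 3*I*√2/2)
J((5 - 6)/(3 + 3))*(72 - 57) = (54/163 + 3*I*√2/163)*(72 - 57) = (54/163 + 3*I*√2/163)*15 = 810/163 + 45*I*√2/163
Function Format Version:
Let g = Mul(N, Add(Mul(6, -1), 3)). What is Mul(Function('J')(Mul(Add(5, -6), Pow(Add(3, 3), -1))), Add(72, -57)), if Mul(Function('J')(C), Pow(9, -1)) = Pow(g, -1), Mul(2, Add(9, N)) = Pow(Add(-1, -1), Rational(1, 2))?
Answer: Add(Rational(810, 163), Mul(Rational(45, 163), I, Pow(2, Rational(1, 2)))) ≈ Add(4.9693, Mul(0.39043, I))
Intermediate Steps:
N = Add(-9, Mul(Rational(1, 2), I, Pow(2, Rational(1, 2)))) (N = Add(-9, Mul(Rational(1, 2), Pow(Add(-1, -1), Rational(1, 2)))) = Add(-9, Mul(Rational(1, 2), Pow(-2, Rational(1, 2)))) = Add(-9, Mul(Rational(1, 2), Mul(I, Pow(2, Rational(1, 2))))) = Add(-9, Mul(Rational(1, 2), I, Pow(2, Rational(1, 2)))) ≈ Add(-9.0000, Mul(0.70711, I)))
g = Add(27, Mul(Rational(-3, 2), I, Pow(2, Rational(1, 2)))) (g = Mul(Add(-9, Mul(Rational(1, 2), I, Pow(2, Rational(1, 2)))), Add(Mul(6, -1), 3)) = Mul(Add(-9, Mul(Rational(1, 2), I, Pow(2, Rational(1, 2)))), Add(-6, 3)) = Mul(Add(-9, Mul(Rational(1, 2), I, Pow(2, Rational(1, 2)))), -3) = Add(27, Mul(Rational(-3, 2), I, Pow(2, Rational(1, 2)))) ≈ Add(27.000, Mul(-2.1213, I)))
Function('J')(C) = Mul(9, Pow(Add(27, Mul(Rational(-3, 2), I, Pow(2, Rational(1, 2)))), -1))
Mul(Function('J')(Mul(Add(5, -6), Pow(Add(3, 3), -1))), Add(72, -57)) = Mul(Add(Rational(54, 163), Mul(Rational(3, 163), I, Pow(2, Rational(1, 2)))), Add(72, -57)) = Mul(Add(Rational(54, 163), Mul(Rational(3, 163), I, Pow(2, Rational(1, 2)))), 15) = Add(Rational(810, 163), Mul(Rational(45, 163), I, Pow(2, Rational(1, 2))))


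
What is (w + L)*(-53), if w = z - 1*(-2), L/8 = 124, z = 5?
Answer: -52947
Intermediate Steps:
L = 992 (L = 8*124 = 992)
w = 7 (w = 5 - 1*(-2) = 5 + 2 = 7)
(w + L)*(-53) = (7 + 992)*(-53) = 999*(-53) = -52947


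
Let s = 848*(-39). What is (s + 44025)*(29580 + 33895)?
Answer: 695241675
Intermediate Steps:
s = -33072
(s + 44025)*(29580 + 33895) = (-33072 + 44025)*(29580 + 33895) = 10953*63475 = 695241675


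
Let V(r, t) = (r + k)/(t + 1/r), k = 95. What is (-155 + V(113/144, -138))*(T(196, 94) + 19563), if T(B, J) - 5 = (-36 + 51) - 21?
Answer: -3388163918629/1112400 ≈ -3.0458e+6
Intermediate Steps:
T(B, J) = -1 (T(B, J) = 5 + ((-36 + 51) - 21) = 5 + (15 - 21) = 5 - 6 = -1)
V(r, t) = (95 + r)/(t + 1/r) (V(r, t) = (r + 95)/(t + 1/r) = (95 + r)/(t + 1/r))
(-155 + V(113/144, -138))*(T(196, 94) + 19563) = (-155 + (113/144)*(95 + 113/144)/(1 + (113/144)*(-138)))*(-1 + 19563) = (-155 + (113*(1/144))*(95 + 113*(1/144))/(1 + (113*(1/144))*(-138)))*19562 = (-155 + 113*(95 + 113/144)/(144*(1 + (113/144)*(-138))))*19562 = (-155 + (113/144)*(13793/144)/(1 - 2599/24))*19562 = (-155 + (113/144)*(13793/144)/(-2575/24))*19562 = (-155 + (113/144)*(-24/2575)*(13793/144))*19562 = (-155 - 1558609/2224800)*19562 = -346402609/2224800*19562 = -3388163918629/1112400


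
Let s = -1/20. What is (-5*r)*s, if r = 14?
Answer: 7/2 ≈ 3.5000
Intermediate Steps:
s = -1/20 (s = -1*1/20 = -1/20 ≈ -0.050000)
(-5*r)*s = -5*14*(-1/20) = -70*(-1/20) = 7/2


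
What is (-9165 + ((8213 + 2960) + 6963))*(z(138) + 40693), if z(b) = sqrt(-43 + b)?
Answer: 365056903 + 8971*sqrt(95) ≈ 3.6514e+8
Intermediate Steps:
(-9165 + ((8213 + 2960) + 6963))*(z(138) + 40693) = (-9165 + ((8213 + 2960) + 6963))*(sqrt(-43 + 138) + 40693) = (-9165 + (11173 + 6963))*(sqrt(95) + 40693) = (-9165 + 18136)*(40693 + sqrt(95)) = 8971*(40693 + sqrt(95)) = 365056903 + 8971*sqrt(95)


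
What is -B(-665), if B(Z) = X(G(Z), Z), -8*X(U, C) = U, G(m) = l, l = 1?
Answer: ⅛ ≈ 0.12500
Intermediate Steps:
G(m) = 1
X(U, C) = -U/8
B(Z) = -⅛ (B(Z) = -⅛*1 = -⅛)
-B(-665) = -1*(-⅛) = ⅛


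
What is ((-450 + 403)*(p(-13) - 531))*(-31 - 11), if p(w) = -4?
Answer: -1056090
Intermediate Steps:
((-450 + 403)*(p(-13) - 531))*(-31 - 11) = ((-450 + 403)*(-4 - 531))*(-31 - 11) = -47*(-535)*(-42) = 25145*(-42) = -1056090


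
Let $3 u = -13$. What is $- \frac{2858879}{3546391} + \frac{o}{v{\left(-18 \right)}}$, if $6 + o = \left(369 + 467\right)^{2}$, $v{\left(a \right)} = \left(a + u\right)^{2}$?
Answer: $\frac{22294001346079}{15919749199} \approx 1400.4$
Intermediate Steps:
$u = - \frac{13}{3}$ ($u = \frac{1}{3} \left(-13\right) = - \frac{13}{3} \approx -4.3333$)
$v{\left(a \right)} = \left(- \frac{13}{3} + a\right)^{2}$ ($v{\left(a \right)} = \left(a - \frac{13}{3}\right)^{2} = \left(- \frac{13}{3} + a\right)^{2}$)
$o = 698890$ ($o = -6 + \left(369 + 467\right)^{2} = -6 + 836^{2} = -6 + 698896 = 698890$)
$- \frac{2858879}{3546391} + \frac{o}{v{\left(-18 \right)}} = - \frac{2858879}{3546391} + \frac{698890}{\frac{1}{9} \left(-13 + 3 \left(-18\right)\right)^{2}} = \left(-2858879\right) \frac{1}{3546391} + \frac{698890}{\frac{1}{9} \left(-13 - 54\right)^{2}} = - \frac{2858879}{3546391} + \frac{698890}{\frac{1}{9} \left(-67\right)^{2}} = - \frac{2858879}{3546391} + \frac{698890}{\frac{1}{9} \cdot 4489} = - \frac{2858879}{3546391} + \frac{698890}{\frac{4489}{9}} = - \frac{2858879}{3546391} + 698890 \cdot \frac{9}{4489} = - \frac{2858879}{3546391} + \frac{6290010}{4489} = \frac{22294001346079}{15919749199}$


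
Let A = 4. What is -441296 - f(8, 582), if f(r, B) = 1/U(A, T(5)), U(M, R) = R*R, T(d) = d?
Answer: -11032401/25 ≈ -4.4130e+5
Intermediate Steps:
U(M, R) = R**2
f(r, B) = 1/25 (f(r, B) = 1/(5**2) = 1/25)
-441296 - f(8, 582) = -441296 - 1*1/25 = -441296 - 1/25 = -11032401/25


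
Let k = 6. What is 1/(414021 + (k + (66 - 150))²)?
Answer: 1/420105 ≈ 2.3804e-6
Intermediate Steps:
1/(414021 + (k + (66 - 150))²) = 1/(414021 + (6 + (66 - 150))²) = 1/(414021 + (6 - 84)²) = 1/(414021 + (-78)²) = 1/(414021 + 6084) = 1/420105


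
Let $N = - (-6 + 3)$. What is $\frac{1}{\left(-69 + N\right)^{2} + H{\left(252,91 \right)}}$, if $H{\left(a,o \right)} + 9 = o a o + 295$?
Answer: $\frac{1}{2091454} \approx 4.7814 \cdot 10^{-7}$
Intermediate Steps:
$N = 3$ ($N = \left(-1\right) \left(-3\right) = 3$)
$H{\left(a,o \right)} = 286 + a o^{2}$ ($H{\left(a,o \right)} = -9 + \left(o a o + 295\right) = -9 + \left(a o o + 295\right) = -9 + \left(a o^{2} + 295\right) = -9 + \left(295 + a o^{2}\right) = 286 + a o^{2}$)
$\frac{1}{\left(-69 + N\right)^{2} + H{\left(252,91 \right)}} = \frac{1}{\left(-69 + 3\right)^{2} + \left(286 + 252 \cdot 91^{2}\right)} = \frac{1}{\left(-66\right)^{2} + \left(286 + 252 \cdot 8281\right)} = \frac{1}{4356 + \left(286 + 2086812\right)} = \frac{1}{4356 + 2087098} = \frac{1}{2091454}$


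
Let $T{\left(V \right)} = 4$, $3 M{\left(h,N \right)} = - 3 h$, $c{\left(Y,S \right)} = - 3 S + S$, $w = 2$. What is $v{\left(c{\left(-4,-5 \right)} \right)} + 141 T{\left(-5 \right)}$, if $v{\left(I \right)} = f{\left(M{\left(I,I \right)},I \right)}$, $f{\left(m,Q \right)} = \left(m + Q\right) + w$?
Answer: $566$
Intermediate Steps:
$c{\left(Y,S \right)} = - 2 S$
$M{\left(h,N \right)} = - h$ ($M{\left(h,N \right)} = \frac{\left(-3\right) h}{3} = - h$)
$f{\left(m,Q \right)} = 2 + Q + m$ ($f{\left(m,Q \right)} = \left(m + Q\right) + 2 = \left(Q + m\right) + 2 = 2 + Q + m$)
$v{\left(I \right)} = 2$ ($v{\left(I \right)} = 2 + I - I = 2$)
$v{\left(c{\left(-4,-5 \right)} \right)} + 141 T{\left(-5 \right)} = 2 + 141 \cdot 4 = 2 + 564 = 566$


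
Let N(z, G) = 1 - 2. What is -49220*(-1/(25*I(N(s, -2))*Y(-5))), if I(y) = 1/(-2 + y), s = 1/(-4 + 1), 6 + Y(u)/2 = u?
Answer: 14766/55 ≈ 268.47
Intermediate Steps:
Y(u) = -12 + 2*u
s = -1/3 (s = 1/(-3) = -1/3 ≈ -0.33333)
N(z, G) = -1
-49220*(-1/(25*I(N(s, -2))*Y(-5))) = -49220*3/(25*(-12 + 2*(-5))) = -49220*3/(25*(-12 - 10)) = -49220/(-25*(-1/3)*(-22)) = -49220/((25/3)*(-22)) = -49220/(-550/3) = -49220*(-3/550) = 14766/55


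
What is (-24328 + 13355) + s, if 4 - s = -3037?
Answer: -7932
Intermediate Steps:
s = 3041 (s = 4 - 1*(-3037) = 4 + 3037 = 3041)
(-24328 + 13355) + s = (-24328 + 13355) + 3041 = -10973 + 3041 = -7932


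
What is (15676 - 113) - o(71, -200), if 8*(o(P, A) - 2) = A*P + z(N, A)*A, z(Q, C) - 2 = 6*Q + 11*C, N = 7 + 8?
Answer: -35364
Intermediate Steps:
N = 15
z(Q, C) = 2 + 6*Q + 11*C (z(Q, C) = 2 + (6*Q + 11*C) = 2 + 6*Q + 11*C)
o(P, A) = 2 + A*P/8 + A*(92 + 11*A)/8 (o(P, A) = 2 + (A*P + (2 + 6*15 + 11*A)*A)/8 = 2 + (A*P + (2 + 90 + 11*A)*A)/8 = 2 + (A*P + (92 + 11*A)*A)/8 = 2 + (A*P + A*(92 + 11*A))/8 = 2 + (A*P/8 + A*(92 + 11*A)/8) = 2 + A*P/8 + A*(92 + 11*A)/8)
(15676 - 113) - o(71, -200) = (15676 - 113) - (2 + (1/8)*(-200)*71 + (1/8)*(-200)*(92 + 11*(-200))) = 15563 - (2 - 1775 + (1/8)*(-200)*(92 - 2200)) = 15563 - (2 - 1775 + (1/8)*(-200)*(-2108)) = 15563 - (2 - 1775 + 52700) = 15563 - 1*50927 = 15563 - 50927 = -35364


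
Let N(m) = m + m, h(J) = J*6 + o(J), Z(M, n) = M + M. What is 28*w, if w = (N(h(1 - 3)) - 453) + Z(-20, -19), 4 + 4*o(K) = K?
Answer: -14560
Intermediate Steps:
o(K) = -1 + K/4
Z(M, n) = 2*M
h(J) = -1 + 25*J/4 (h(J) = J*6 + (-1 + J/4) = 6*J + (-1 + J/4) = -1 + 25*J/4)
N(m) = 2*m
w = -520 (w = (2*(-1 + 25*(1 - 3)/4) - 453) + 2*(-20) = (2*(-1 + (25/4)*(-2)) - 453) - 40 = (2*(-1 - 25/2) - 453) - 40 = (2*(-27/2) - 453) - 40 = (-27 - 453) - 40 = -480 - 40 = -520)
28*w = 28*(-520) = -14560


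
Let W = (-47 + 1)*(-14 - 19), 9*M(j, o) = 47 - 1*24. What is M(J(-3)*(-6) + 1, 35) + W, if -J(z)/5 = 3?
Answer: 13685/9 ≈ 1520.6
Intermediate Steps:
J(z) = -15 (J(z) = -5*3 = -15)
M(j, o) = 23/9 (M(j, o) = (47 - 1*24)/9 = (47 - 24)/9 = (⅑)*23 = 23/9)
W = 1518 (W = -46*(-33) = 1518)
M(J(-3)*(-6) + 1, 35) + W = 23/9 + 1518 = 13685/9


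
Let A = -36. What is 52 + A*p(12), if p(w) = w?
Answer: -380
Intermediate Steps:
52 + A*p(12) = 52 - 36*12 = 52 - 432 = -380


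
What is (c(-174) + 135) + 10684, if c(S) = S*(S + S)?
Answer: 71371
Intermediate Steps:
c(S) = 2*S² (c(S) = S*(2*S) = 2*S²)
(c(-174) + 135) + 10684 = (2*(-174)² + 135) + 10684 = (2*30276 + 135) + 10684 = (60552 + 135) + 10684 = 60687 + 10684 = 71371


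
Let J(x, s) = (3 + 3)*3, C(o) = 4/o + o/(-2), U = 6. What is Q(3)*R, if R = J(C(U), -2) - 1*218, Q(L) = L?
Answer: -600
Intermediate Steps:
C(o) = 4/o - o/2 (C(o) = 4/o + o*(-1/2) = 4/o - o/2)
J(x, s) = 18 (J(x, s) = 6*3 = 18)
R = -200 (R = 18 - 1*218 = 18 - 218 = -200)
Q(3)*R = 3*(-200) = -600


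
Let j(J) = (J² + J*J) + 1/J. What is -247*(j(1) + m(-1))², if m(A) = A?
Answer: -988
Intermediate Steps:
j(J) = 1/J + 2*J² (j(J) = (J² + J²) + 1/J = 2*J² + 1/J = 1/J + 2*J²)
-247*(j(1) + m(-1))² = -247*((1 + 2*1³)/1 - 1)² = -247*(1*(1 + 2*1) - 1)² = -247*(1*(1 + 2) - 1)² = -247*(1*3 - 1)² = -247*(3 - 1)² = -247*2² = -247*4 = -988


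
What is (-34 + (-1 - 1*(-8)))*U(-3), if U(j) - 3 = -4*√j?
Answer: -81 + 108*I*√3 ≈ -81.0 + 187.06*I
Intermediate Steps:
U(j) = 3 - 4*√j
(-34 + (-1 - 1*(-8)))*U(-3) = (-34 + (-1 - 1*(-8)))*(3 - 4*I*√3) = (-34 + (-1 + 8))*(3 - 4*I*√3) = (-34 + 7)*(3 - 4*I*√3) = -27*(3 - 4*I*√3) = -81 + 108*I*√3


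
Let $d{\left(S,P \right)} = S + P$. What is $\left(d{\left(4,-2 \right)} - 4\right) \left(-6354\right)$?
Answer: $12708$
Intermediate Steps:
$d{\left(S,P \right)} = P + S$
$\left(d{\left(4,-2 \right)} - 4\right) \left(-6354\right) = \left(\left(-2 + 4\right) - 4\right) \left(-6354\right) = \left(2 - 4\right) \left(-6354\right) = \left(-2\right) \left(-6354\right) = 12708$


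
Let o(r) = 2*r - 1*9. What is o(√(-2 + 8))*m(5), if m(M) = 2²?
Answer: -36 + 8*√6 ≈ -16.404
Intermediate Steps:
m(M) = 4
o(r) = -9 + 2*r (o(r) = 2*r - 9 = -9 + 2*r)
o(√(-2 + 8))*m(5) = (-9 + 2*√(-2 + 8))*4 = (-9 + 2*√6)*4 = -36 + 8*√6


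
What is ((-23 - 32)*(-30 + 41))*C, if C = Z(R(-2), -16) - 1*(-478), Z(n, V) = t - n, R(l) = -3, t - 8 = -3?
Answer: -294030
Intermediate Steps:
t = 5 (t = 8 - 3 = 5)
Z(n, V) = 5 - n
C = 486 (C = (5 - 1*(-3)) - 1*(-478) = (5 + 3) + 478 = 8 + 478 = 486)
((-23 - 32)*(-30 + 41))*C = ((-23 - 32)*(-30 + 41))*486 = -55*11*486 = -605*486 = -294030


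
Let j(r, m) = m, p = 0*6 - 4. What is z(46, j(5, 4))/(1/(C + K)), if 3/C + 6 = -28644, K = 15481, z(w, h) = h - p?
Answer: 591374196/4775 ≈ 1.2385e+5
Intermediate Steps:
p = -4 (p = 0 - 4 = -4)
z(w, h) = 4 + h (z(w, h) = h - 1*(-4) = h + 4 = 4 + h)
C = -1/9550 (C = 3/(-6 - 28644) = 3/(-28650) = 3*(-1/28650) = -1/9550 ≈ -0.00010471)
z(46, j(5, 4))/(1/(C + K)) = (4 + 4)/(1/(-1/9550 + 15481)) = 8/(1/(147843549/9550)) = 8/(9550/147843549) = 8*(147843549/9550) = 591374196/4775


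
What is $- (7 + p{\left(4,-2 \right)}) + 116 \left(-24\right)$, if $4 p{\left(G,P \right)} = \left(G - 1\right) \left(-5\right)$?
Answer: $- \frac{11149}{4} \approx -2787.3$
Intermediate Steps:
$p{\left(G,P \right)} = \frac{5}{4} - \frac{5 G}{4}$ ($p{\left(G,P \right)} = \frac{\left(G - 1\right) \left(-5\right)}{4} = \frac{\left(-1 + G\right) \left(-5\right)}{4} = \frac{5 - 5 G}{4} = \frac{5}{4} - \frac{5 G}{4}$)
$- (7 + p{\left(4,-2 \right)}) + 116 \left(-24\right) = - (7 + \left(\frac{5}{4} - 5\right)) + 116 \left(-24\right) = - (7 + \left(\frac{5}{4} - 5\right)) - 2784 = - (7 - \frac{15}{4}) - 2784 = \left(-1\right) \frac{13}{4} - 2784 = - \frac{13}{4} - 2784 = - \frac{11149}{4}$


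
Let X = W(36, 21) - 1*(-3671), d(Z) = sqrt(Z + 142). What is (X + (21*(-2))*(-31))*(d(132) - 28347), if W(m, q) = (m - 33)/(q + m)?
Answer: -2678451336/19 + 94488*sqrt(274)/19 ≈ -1.4089e+8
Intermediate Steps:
d(Z) = sqrt(142 + Z)
W(m, q) = (-33 + m)/(m + q)
X = 69750/19 (X = (-33 + 36)/(36 + 21) - 1*(-3671) = 3/57 + 3671 = (1/57)*3 + 3671 = 1/19 + 3671 = 69750/19 ≈ 3671.1)
(X + (21*(-2))*(-31))*(d(132) - 28347) = (69750/19 + (21*(-2))*(-31))*(sqrt(142 + 132) - 28347) = (69750/19 - 42*(-31))*(sqrt(274) - 28347) = (69750/19 + 1302)*(-28347 + sqrt(274)) = 94488*(-28347 + sqrt(274))/19 = -2678451336/19 + 94488*sqrt(274)/19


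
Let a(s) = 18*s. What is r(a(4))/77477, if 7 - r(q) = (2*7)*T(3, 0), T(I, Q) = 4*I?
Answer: -161/77477 ≈ -0.0020780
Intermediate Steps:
r(q) = -161 (r(q) = 7 - 2*7*4*3 = 7 - 14*12 = 7 - 1*168 = 7 - 168 = -161)
r(a(4))/77477 = -161/77477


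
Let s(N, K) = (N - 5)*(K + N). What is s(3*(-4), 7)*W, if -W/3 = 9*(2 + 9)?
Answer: -25245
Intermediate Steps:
s(N, K) = (-5 + N)*(K + N)
W = -297 (W = -27*(2 + 9) = -27*11 = -3*99 = -297)
s(3*(-4), 7)*W = ((3*(-4))² - 5*7 - 15*(-4) + 7*(3*(-4)))*(-297) = ((-12)² - 35 - 5*(-12) + 7*(-12))*(-297) = (144 - 35 + 60 - 84)*(-297) = 85*(-297) = -25245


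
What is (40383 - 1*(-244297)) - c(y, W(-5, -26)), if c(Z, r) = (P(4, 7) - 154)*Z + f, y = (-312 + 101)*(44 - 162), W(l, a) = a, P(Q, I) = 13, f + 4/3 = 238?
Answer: 11385184/3 ≈ 3.7951e+6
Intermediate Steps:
f = 710/3 (f = -4/3 + 238 = 710/3 ≈ 236.67)
y = 24898 (y = -211*(-118) = 24898)
c(Z, r) = 710/3 - 141*Z (c(Z, r) = (13 - 154)*Z + 710/3 = -141*Z + 710/3 = 710/3 - 141*Z)
(40383 - 1*(-244297)) - c(y, W(-5, -26)) = (40383 - 1*(-244297)) - (710/3 - 141*24898) = (40383 + 244297) - (710/3 - 3510618) = 284680 - 1*(-10531144/3) = 284680 + 10531144/3 = 11385184/3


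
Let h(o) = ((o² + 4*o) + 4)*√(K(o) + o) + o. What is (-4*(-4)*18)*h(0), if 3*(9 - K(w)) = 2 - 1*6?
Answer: 384*√93 ≈ 3703.2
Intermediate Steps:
K(w) = 31/3 (K(w) = 9 - (2 - 1*6)/3 = 9 - (2 - 6)/3 = 9 - ⅓*(-4) = 9 + 4/3 = 31/3)
h(o) = o + √(31/3 + o)*(4 + o² + 4*o) (h(o) = ((o² + 4*o) + 4)*√(31/3 + o) + o = (4 + o² + 4*o)*√(31/3 + o) + o = √(31/3 + o)*(4 + o² + 4*o) + o = o + √(31/3 + o)*(4 + o² + 4*o))
(-4*(-4)*18)*h(0) = (-4*(-4)*18)*(0 + 4*√(93 + 9*0)/3 + (⅓)*0²*√(93 + 9*0) + (4/3)*0*√(93 + 9*0)) = (16*18)*(0 + 4*√(93 + 0)/3 + (⅓)*0*√(93 + 0) + (4/3)*0*√(93 + 0)) = 288*(0 + 4*√93/3 + (⅓)*0*√93 + (4/3)*0*√93) = 288*(0 + 4*√93/3 + 0 + 0) = 288*(4*√93/3) = 384*√93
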